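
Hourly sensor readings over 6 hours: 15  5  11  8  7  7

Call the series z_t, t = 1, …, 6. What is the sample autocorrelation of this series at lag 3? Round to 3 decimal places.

-0.032

Mean z̄ = (15 + 5 + 11 + 8 + 7 + 7)/6 = 8.8333
Deviations from mean: 6.1667, -3.8333, 2.1667, -0.8333, -1.8333, -1.8333
Σ(z_t−z̄)(z_{t+3}−z̄) = (-5.1389) + (7.0278) + (-3.9722) = -2.0833
Denominator Σ(z_t−z̄)² = 64.8333
r_3 = -2.0833 / 64.8333 = -0.032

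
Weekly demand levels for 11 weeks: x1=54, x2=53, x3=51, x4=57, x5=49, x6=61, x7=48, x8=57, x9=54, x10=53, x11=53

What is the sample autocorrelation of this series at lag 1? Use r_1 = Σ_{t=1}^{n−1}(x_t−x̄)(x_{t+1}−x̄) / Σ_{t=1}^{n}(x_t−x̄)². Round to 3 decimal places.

Mean x̄ = (54 + 53 + 51 + 57 + 49 + 61 + 48 + 57 + 54 + 53 + 53)/11 = 53.6364
Numerator Σ_{t=1}^{10}(x_t−x̄)(x_{t+1}−x̄) = -116.2231
Denominator Σ(x_t−x̄)² = 138.5455
r_1 = -116.2231 / 138.5455 = -0.839

-0.839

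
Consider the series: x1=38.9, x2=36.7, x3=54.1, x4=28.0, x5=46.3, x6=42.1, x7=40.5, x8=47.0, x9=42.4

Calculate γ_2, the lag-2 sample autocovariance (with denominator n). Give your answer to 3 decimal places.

Mean x̄ = (38.9 + 36.7 + 54.1 + 28.0 + 46.3 + 42.1 + 40.5 + 47.0 + 42.4)/9 = 41.7778
Σ_{t=1}^{7}(x_t−x̄)(x_{t+2}−x̄) = 80.8935
γ_2 = 80.8935 / 9 = 8.988

8.988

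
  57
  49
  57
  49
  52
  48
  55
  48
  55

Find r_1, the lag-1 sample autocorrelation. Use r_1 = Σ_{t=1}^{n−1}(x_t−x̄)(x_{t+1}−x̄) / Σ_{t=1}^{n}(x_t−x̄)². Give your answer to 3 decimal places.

-0.678

Mean x̄ = (57 + 49 + 57 + 49 + 52 + 48 + 55 + 48 + 55)/9 = 52.2222
Numerator Σ_{t=1}^{8}(x_t−x̄)(x_{t+1}−x̄) = -79.7160
Denominator Σ(x_t−x̄)² = 117.5556
r_1 = -79.7160 / 117.5556 = -0.678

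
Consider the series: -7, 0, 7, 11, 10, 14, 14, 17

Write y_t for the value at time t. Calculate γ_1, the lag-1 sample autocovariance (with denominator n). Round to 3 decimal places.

Mean ȳ = (-7 + 0 + 7 + 11 + 10 + 14 + 14 + 17)/8 = 8.2500
Σ_{t=1}^{7}(y_t−ȳ)(y_{t+1}−ȳ) = 230.9375
γ_1 = 230.9375 / 8 = 28.867

28.867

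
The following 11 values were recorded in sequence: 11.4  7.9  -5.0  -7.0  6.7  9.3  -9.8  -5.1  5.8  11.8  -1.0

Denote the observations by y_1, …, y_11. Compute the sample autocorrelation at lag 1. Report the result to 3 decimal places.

Mean ȳ = (11.4 + 7.9 − 5.0 − 7.0 + 6.7 + 9.3 − 9.8 − 5.1 + 5.8 + 11.8 − 1.0)/11 = 2.2727
Numerator Σ_{t=1}^{10}(y_t−ȳ)(y_{t+1}−ȳ) = 48.5229
Denominator Σ(y_t−ȳ)² = 636.8618
r_1 = 48.5229 / 636.8618 = 0.076

0.076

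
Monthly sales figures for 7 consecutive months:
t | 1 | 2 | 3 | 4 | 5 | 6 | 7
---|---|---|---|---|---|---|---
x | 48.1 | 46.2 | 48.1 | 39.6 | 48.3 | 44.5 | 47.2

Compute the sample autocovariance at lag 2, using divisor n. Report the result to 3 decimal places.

2.903

Mean x̄ = (48.1 + 46.2 + 48.1 + 39.6 + 48.3 + 44.5 + 47.2)/7 = 46.0000
Σ_{t=1}^{5}(x_t−x̄)(x_{t+2}−x̄) = 20.3200
γ_2 = 20.3200 / 7 = 2.903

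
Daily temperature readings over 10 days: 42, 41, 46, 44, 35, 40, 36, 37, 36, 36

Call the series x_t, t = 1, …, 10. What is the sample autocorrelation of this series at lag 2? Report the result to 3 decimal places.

Mean x̄ = (42 + 41 + 46 + 44 + 35 + 40 + 36 + 37 + 36 + 36)/10 = 39.3000
Numerator Σ_{t=1}^{8}(x_t−x̄)(x_{t+2}−x̄) = 31.6200
Denominator Σ(x_t−x̄)² = 134.1000
r_2 = 31.6200 / 134.1000 = 0.236

0.236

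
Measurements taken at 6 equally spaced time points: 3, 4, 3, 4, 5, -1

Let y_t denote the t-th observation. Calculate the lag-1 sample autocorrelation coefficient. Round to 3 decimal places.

-0.273

Mean ȳ = (3 + 4 + 3 + 4 + 5 − 1)/6 = 3.0000
Deviations from mean: 0.0000, 1.0000, 0.0000, 1.0000, 2.0000, -4.0000
Σ(y_t−ȳ)(y_{t+1}−ȳ) = (0.0000) + (0.0000) + (0.0000) + (2.0000) + (-8.0000) = -6.0000
Denominator Σ(y_t−ȳ)² = 22.0000
r_1 = -6.0000 / 22.0000 = -0.273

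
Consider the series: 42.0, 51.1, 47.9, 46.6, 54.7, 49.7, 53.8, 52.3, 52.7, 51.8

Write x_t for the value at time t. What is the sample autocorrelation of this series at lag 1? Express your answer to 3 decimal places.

Mean x̄ = (42.0 + 51.1 + 47.9 + 46.6 + 54.7 + 49.7 + 53.8 + 52.3 + 52.7 + 51.8)/10 = 50.2600
Numerator Σ_{t=1}^{9}(x_t−x̄)(x_{t+1}−x̄) = -5.0456
Denominator Σ(x_t−x̄)² = 132.9440
r_1 = -5.0456 / 132.9440 = -0.038

-0.038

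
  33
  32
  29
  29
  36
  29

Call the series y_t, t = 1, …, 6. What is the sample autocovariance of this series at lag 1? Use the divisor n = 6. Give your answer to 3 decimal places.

-2.796

Mean ȳ = (33 + 32 + 29 + 29 + 36 + 29)/6 = 31.3333
Deviations: 1.6667, 0.6667, -2.3333, -2.3333, 4.6667, -2.3333
Σ_{t=1}^{5}(y_t−ȳ)(y_{t+1}−ȳ) = -16.7778
γ_1 = -16.7778 / 6 = -2.796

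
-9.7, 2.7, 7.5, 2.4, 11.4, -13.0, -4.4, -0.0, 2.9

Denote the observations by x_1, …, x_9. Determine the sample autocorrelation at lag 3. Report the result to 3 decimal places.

-0.282

Mean x̄ = (-9.7 + 2.7 + 7.5 + 2.4 + 11.4 − 13.0 − 4.4 − 0.0 + 2.9)/9 = -0.0222
Σ(x_t−x̄)(x_{t+3}−x̄) = (-23.4417) + (31.0938) + (-97.6217) + (-10.6040) + (0.2538) + (-37.9240) = -138.2437
Denominator Σ(x_t−x̄)² = 490.1156
r_3 = -138.2437 / 490.1156 = -0.282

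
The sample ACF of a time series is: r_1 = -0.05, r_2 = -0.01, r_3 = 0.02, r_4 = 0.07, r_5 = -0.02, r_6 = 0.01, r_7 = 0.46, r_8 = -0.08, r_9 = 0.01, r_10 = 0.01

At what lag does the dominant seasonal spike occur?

7

The largest autocorrelation is r_7 = 0.46; the remaining lags stay at or below 0.07.
The dominant spike at lag 7 indicates a seasonal period of 7.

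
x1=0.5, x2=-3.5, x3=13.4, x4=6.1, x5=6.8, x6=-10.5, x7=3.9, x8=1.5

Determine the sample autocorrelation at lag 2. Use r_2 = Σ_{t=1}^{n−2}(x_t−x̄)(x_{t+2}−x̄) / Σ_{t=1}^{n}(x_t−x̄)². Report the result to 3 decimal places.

Mean x̄ = (0.5 − 3.5 + 13.4 + 6.1 + 6.8 − 10.5 + 3.9 + 1.5)/8 = 2.2750
Deviations from mean: -1.7750, -5.7750, 11.1250, 3.8250, 4.5250, -12.7750, 1.6250, -0.7750
Σ(x_t−x̄)(x_{t+2}−x̄) = (-19.7469) + (-22.0894) + (50.3406) + (-48.8644) + (7.3531) + (9.9006) = -23.1063
Denominator Σ(x_t−x̄)² = 361.8150
r_2 = -23.1063 / 361.8150 = -0.064

-0.064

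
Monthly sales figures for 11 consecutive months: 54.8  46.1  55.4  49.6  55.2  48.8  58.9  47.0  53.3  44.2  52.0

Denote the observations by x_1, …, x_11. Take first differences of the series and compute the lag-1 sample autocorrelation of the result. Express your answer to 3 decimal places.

First differences Δx: -8.7, 9.3, -5.8, 5.6, -6.4, 10.1, -11.9, 6.3, -9.1, 7.8
Mean of differences = -0.2800
Numerator Σ(Δx_t−Δx̄)(Δx_{t+1}−Δx̄) = -591.8904
Denominator Σ(Δx_t−Δx̄)² = 694.3160
r_1(Δx) = -591.8904 / 694.3160 = -0.852

-0.852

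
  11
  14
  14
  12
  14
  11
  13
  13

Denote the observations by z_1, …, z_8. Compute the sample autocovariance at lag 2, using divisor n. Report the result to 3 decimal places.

-0.047

Mean z̄ = (11 + 14 + 14 + 12 + 14 + 11 + 13 + 13)/8 = 12.7500
Σ_{t=1}^{6}(z_t−z̄)(z_{t+2}−z̄) = -0.3750
γ_2 = -0.3750 / 8 = -0.047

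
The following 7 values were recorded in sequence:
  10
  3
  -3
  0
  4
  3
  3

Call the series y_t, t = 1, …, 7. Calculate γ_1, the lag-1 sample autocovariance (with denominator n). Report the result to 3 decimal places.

1.977

Mean ȳ = (10 + 3 − 3 + 0 + 4 + 3 + 3)/7 = 2.8571
Σ_{t=1}^{6}(y_t−ȳ)(y_{t+1}−ȳ) = 13.8367
γ_1 = 13.8367 / 7 = 1.977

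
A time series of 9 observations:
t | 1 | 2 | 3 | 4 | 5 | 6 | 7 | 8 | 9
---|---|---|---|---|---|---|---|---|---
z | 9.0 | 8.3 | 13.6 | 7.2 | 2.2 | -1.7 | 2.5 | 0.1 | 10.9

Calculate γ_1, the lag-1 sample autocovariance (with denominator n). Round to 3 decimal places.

Mean z̄ = (9.0 + 8.3 + 13.6 + 7.2 + 2.2 − 1.7 + 2.5 + 0.1 + 10.9)/9 = 5.7889
Σ_{t=1}^{8}(z_t−z̄)(z_{t+1}−z̄) = 74.7765
γ_1 = 74.7765 / 9 = 8.309

8.309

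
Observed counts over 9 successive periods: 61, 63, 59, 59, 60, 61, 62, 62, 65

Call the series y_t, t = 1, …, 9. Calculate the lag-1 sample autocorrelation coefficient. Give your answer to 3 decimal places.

0.241

Mean ȳ = (61 + 63 + 59 + 59 + 60 + 61 + 62 + 62 + 65)/9 = 61.3333
Numerator Σ_{t=1}^{8}(y_t−ȳ)(y_{t+1}−ȳ) = 7.2222
Denominator Σ(y_t−ȳ)² = 30.0000
r_1 = 7.2222 / 30.0000 = 0.241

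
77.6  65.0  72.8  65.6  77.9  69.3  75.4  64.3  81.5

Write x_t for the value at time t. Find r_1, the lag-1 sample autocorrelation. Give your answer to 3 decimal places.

-0.646

Mean x̄ = (77.6 + 65.0 + 72.8 + 65.6 + 77.9 + 69.3 + 75.4 + 64.3 + 81.5)/9 = 72.1556
Numerator Σ_{t=1}^{8}(x_t−x̄)(x_{t+1}−x̄) = -210.0131
Denominator Σ(x_t−x̄)² = 324.9422
r_1 = -210.0131 / 324.9422 = -0.646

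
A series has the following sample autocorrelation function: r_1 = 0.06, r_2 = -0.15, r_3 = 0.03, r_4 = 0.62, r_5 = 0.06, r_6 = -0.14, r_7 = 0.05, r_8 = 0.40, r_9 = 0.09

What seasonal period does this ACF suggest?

The largest autocorrelation is r_4 = 0.62, with a weaker echo at lag 8 (0.40); the remaining lags stay at or below 0.09.
The dominant spike at lag 4 indicates a seasonal period of 4.

4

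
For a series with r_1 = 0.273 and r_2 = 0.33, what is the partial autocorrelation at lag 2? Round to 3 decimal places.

φ_{22} = (r_2 − r_1²) / (1 − r_1²)
r_1² = (0.273)² = 0.074529
Numerator = 0.33 − 0.0745 = 0.2555; denominator = 1 − 0.0745 = 0.9255
φ_{22} = 0.2555 / 0.9255 = 0.276

0.276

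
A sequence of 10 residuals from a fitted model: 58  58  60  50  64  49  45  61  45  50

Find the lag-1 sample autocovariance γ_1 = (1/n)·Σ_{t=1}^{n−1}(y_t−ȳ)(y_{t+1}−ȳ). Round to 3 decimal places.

Mean ȳ = (58 + 58 + 60 + 50 + 64 + 49 + 45 + 61 + 45 + 50)/10 = 54.0000
Σ_{t=1}^{9}(y_t−ȳ)(y_{t+1}−ȳ) = -119.0000
γ_1 = -119.0000 / 10 = -11.900

-11.900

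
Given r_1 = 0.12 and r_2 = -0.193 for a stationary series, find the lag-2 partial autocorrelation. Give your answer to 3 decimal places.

φ_{22} = (r_2 − r_1²) / (1 − r_1²)
r_1² = (0.12)² = 0.0144
Numerator = -0.193 − 0.0144 = -0.2074; denominator = 1 − 0.0144 = 0.9856
φ_{22} = -0.2074 / 0.9856 = -0.210

-0.210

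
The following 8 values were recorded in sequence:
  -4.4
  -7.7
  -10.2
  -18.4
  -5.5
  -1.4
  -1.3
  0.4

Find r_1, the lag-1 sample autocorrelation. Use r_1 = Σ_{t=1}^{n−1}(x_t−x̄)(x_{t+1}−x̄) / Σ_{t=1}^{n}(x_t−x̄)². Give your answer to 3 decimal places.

0.397

Mean x̄ = (-4.4 − 7.7 − 10.2 − 18.4 − 5.5 − 1.4 − 1.3 + 0.4)/8 = -6.0625
Numerator Σ_{t=1}^{7}(x_t−x̄)(x_{t+1}−x̄) = 103.7648
Denominator Σ(x_t−x̄)² = 261.2788
r_1 = 103.7648 / 261.2788 = 0.397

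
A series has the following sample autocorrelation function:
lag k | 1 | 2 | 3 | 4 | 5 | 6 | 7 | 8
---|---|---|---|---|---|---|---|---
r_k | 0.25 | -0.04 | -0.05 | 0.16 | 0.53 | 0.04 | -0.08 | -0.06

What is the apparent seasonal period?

The largest autocorrelation is r_5 = 0.53; the remaining lags stay at or below 0.25.
The dominant spike at lag 5 indicates a seasonal period of 5.

5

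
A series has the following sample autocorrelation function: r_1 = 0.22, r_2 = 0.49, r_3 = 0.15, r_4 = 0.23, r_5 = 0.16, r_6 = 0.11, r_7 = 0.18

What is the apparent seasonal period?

The largest autocorrelation is r_2 = 0.49, with a weaker echo at lag 4 (0.23); the remaining lags stay at or below 0.22.
The dominant spike at lag 2 indicates a seasonal period of 2.

2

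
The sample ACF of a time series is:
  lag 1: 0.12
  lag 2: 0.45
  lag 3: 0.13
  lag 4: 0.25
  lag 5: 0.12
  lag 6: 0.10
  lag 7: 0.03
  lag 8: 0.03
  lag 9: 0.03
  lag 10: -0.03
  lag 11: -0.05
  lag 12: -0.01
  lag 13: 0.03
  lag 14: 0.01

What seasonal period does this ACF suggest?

2

The largest autocorrelation is r_2 = 0.45, with a weaker echo at lag 4 (0.25); the remaining lags stay at or below 0.13.
The dominant spike at lag 2 indicates a seasonal period of 2.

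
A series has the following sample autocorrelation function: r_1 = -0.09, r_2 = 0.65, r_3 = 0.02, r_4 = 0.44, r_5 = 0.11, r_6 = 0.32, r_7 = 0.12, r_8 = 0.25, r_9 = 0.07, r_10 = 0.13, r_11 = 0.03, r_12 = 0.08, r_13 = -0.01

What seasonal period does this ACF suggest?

2

The largest autocorrelation is r_2 = 0.65, with weaker echoes at lags 4 (0.44), 6 (0.32) and 8 (0.25); the remaining lags stay at or below 0.13.
The dominant spike at lag 2 indicates a seasonal period of 2.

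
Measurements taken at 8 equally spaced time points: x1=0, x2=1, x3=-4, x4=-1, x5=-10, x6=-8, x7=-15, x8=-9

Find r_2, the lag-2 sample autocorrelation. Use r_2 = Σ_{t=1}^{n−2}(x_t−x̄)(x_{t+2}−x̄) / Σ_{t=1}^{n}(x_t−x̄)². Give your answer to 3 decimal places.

Mean x̄ = (0 + 1 − 4 − 1 − 10 − 8 − 15 − 9)/8 = -5.7500
Deviations from mean: 5.7500, 6.7500, 1.7500, 4.7500, -4.2500, -2.2500, -9.2500, -3.2500
Σ(x_t−x̄)(x_{t+2}−x̄) = (10.0625) + (32.0625) + (-7.4375) + (-10.6875) + (39.3125) + (7.3125) = 70.6250
Denominator Σ(x_t−x̄)² = 223.5000
r_2 = 70.6250 / 223.5000 = 0.316

0.316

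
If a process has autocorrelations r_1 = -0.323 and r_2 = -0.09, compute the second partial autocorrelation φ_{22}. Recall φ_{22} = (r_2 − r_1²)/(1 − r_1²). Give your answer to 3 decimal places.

φ_{22} = (r_2 − r_1²) / (1 − r_1²)
r_1² = (-0.323)² = 0.104329
Numerator = -0.09 − 0.1043 = -0.1943; denominator = 1 − 0.1043 = 0.8957
φ_{22} = -0.1943 / 0.8957 = -0.217

-0.217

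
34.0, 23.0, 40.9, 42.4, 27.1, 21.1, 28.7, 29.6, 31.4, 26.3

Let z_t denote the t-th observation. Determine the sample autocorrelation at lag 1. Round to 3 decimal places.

0.057

Mean z̄ = (34.0 + 23.0 + 40.9 + 42.4 + 27.1 + 21.1 + 28.7 + 29.6 + 31.4 + 26.3)/10 = 30.4500
Numerator Σ_{t=1}^{9}(z_t−z̄)(z_{t+1}−z̄) = 24.9675
Denominator Σ(z_t−z̄)² = 440.6650
r_1 = 24.9675 / 440.6650 = 0.057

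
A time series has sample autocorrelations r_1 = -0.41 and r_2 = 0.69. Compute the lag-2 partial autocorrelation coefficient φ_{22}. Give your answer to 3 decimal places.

0.627

φ_{22} = (r_2 − r_1²) / (1 − r_1²)
r_1² = (-0.41)² = 0.1681
Numerator = 0.69 − 0.1681 = 0.5219; denominator = 1 − 0.1681 = 0.8319
φ_{22} = 0.5219 / 0.8319 = 0.627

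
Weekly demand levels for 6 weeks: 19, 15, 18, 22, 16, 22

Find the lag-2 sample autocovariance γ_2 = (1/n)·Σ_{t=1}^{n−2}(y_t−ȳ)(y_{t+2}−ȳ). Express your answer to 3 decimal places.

0.074

Mean ȳ = (19 + 15 + 18 + 22 + 16 + 22)/6 = 18.6667
Σ_{t=1}^{4}(y_t−ȳ)(y_{t+2}−ȳ) = 0.4444
γ_2 = 0.4444 / 6 = 0.074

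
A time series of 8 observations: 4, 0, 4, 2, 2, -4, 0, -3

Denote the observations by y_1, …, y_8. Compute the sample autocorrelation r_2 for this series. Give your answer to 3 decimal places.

Mean ȳ = (4 + 0 + 4 + 2 + 2 − 4 + 0 − 3)/8 = 0.6250
Deviations from mean: 3.3750, -0.6250, 3.3750, 1.3750, 1.3750, -4.6250, -0.6250, -3.6250
Σ(y_t−ȳ)(y_{t+2}−ȳ) = (11.3906) + (-0.8594) + (4.6406) + (-6.3594) + (-0.8594) + (16.7656) = 24.7188
Denominator Σ(y_t−ȳ)² = 61.8750
r_2 = 24.7188 / 61.8750 = 0.399

0.399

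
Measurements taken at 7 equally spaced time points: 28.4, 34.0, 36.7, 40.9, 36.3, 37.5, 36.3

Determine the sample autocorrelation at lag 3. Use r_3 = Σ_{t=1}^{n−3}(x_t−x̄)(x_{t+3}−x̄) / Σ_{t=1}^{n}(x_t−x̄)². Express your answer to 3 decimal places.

Mean x̄ = (28.4 + 34.0 + 36.7 + 40.9 + 36.3 + 37.5 + 36.3)/7 = 35.7286
Deviations from mean: -7.3286, -1.7286, 0.9714, 5.1714, 0.5714, 1.7714, 0.5714
Numerator Σ_{t=1}^{4}(x_t−x̄)(x_{t+3}−x̄) = -34.2110
Denominator Σ(x_t−x̄)² = 88.1743
r_3 = -34.2110 / 88.1743 = -0.388

-0.388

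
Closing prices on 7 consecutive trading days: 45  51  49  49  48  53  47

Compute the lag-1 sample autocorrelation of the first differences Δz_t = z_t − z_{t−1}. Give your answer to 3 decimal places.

First differences Δz: 6, -2, 0, -1, 5, -6
Mean of differences = 0.3333
Numerator Σ(Δz_t−Δz̄)(Δz_{t+1}−Δz̄) = -47.7778
Denominator Σ(Δz_t−Δz̄)² = 101.3333
r_1(Δz) = -47.7778 / 101.3333 = -0.471

-0.471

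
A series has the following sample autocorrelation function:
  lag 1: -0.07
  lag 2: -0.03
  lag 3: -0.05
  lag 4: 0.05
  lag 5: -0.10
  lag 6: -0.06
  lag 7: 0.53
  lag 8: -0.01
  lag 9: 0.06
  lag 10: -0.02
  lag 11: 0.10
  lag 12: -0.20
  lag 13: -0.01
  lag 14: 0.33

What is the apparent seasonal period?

The largest autocorrelation is r_7 = 0.53, with a weaker echo at lag 14 (0.33); the remaining lags stay at or below 0.10.
The dominant spike at lag 7 indicates a seasonal period of 7.

7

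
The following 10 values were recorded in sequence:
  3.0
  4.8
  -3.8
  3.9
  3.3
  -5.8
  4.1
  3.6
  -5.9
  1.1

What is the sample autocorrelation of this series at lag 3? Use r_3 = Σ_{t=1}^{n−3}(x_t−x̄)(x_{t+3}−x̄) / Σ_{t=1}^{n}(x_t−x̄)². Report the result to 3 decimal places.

Mean x̄ = (3.0 + 4.8 − 3.8 + 3.9 + 3.3 − 5.8 + 4.1 + 3.6 − 5.9 + 1.1)/10 = 0.8300
Σ(x_t−x̄)(x_{t+3}−x̄) = (6.6619) + (9.8059) + (30.6969) + (10.0389) + (6.8419) + (44.6199) + (0.8829) = 109.5483
Denominator Σ(x_t−x̄)² = 165.1210
r_3 = 109.5483 / 165.1210 = 0.663

0.663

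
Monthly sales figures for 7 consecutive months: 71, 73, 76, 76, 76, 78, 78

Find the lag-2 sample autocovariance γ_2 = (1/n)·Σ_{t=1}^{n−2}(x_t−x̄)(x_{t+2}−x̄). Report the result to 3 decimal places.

Mean x̄ = (71 + 73 + 76 + 76 + 76 + 78 + 78)/7 = 75.4286
Deviations: -4.4286, -2.4286, 0.5714, 0.5714, 0.5714, 2.5714, 2.5714
Σ_{t=1}^{5}(x_t−x̄)(x_{t+2}−x̄) = -0.6531
γ_2 = -0.6531 / 7 = -0.093

-0.093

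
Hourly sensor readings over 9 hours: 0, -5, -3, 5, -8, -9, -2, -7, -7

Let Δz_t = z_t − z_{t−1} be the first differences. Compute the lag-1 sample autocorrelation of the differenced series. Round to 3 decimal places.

-0.391

First differences Δz: -5, 2, 8, -13, -1, 7, -5, 0
Mean of differences = -0.8750
Numerator Σ(Δz_t−Δz̄)(Δz_{t+1}−Δz̄) = -129.5156
Denominator Σ(Δz_t−Δz̄)² = 330.8750
r_1(Δz) = -129.5156 / 330.8750 = -0.391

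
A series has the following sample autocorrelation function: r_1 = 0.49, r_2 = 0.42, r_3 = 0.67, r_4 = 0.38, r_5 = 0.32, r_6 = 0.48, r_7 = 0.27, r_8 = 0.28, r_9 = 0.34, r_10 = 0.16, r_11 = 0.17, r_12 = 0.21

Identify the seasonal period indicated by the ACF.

3

The largest autocorrelation is r_3 = 0.67; the remaining lags stay at or below 0.49. The elevated value at lag 1 (0.49), dropping to 0.42 at lag 2, reflects decaying short-term dependence rather than seasonality.
The dominant spike at lag 3 indicates a seasonal period of 3.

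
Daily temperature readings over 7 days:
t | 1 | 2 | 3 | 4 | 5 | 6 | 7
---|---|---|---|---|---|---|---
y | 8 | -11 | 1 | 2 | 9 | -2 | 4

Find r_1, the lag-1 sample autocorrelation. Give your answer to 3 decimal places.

-0.387

Mean ȳ = (8 − 11 + 1 + 2 + 9 − 2 + 4)/7 = 1.5714
Deviations from mean: 6.4286, -12.5714, -0.5714, 0.4286, 7.4286, -3.5714, 2.4286
Numerator Σ_{t=1}^{6}(y_t−ȳ)(y_{t+1}−ȳ) = -105.8980
Denominator Σ(y_t−ȳ)² = 273.7143
r_1 = -105.8980 / 273.7143 = -0.387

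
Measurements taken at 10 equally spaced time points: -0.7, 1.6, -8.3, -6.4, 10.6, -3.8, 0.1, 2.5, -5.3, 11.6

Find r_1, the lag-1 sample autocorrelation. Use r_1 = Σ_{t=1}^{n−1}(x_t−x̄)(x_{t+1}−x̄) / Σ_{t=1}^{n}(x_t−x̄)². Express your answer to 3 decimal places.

Mean x̄ = (-0.7 + 1.6 − 8.3 − 6.4 + 10.6 − 3.8 + 0.1 + 2.5 − 5.3 + 11.6)/10 = 0.1900
Numerator Σ_{t=1}^{9}(x_t−x̄)(x_{t+1}−x̄) = -142.5861
Denominator Σ(x_t−x̄)² = 408.2490
r_1 = -142.5861 / 408.2490 = -0.349

-0.349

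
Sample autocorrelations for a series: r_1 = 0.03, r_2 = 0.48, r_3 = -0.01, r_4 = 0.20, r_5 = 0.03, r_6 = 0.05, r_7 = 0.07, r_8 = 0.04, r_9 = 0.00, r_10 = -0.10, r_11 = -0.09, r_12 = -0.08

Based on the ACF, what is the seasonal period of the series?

2

The largest autocorrelation is r_2 = 0.48, with a weaker echo at lag 4 (0.20); the remaining lags stay at or below 0.07.
The dominant spike at lag 2 indicates a seasonal period of 2.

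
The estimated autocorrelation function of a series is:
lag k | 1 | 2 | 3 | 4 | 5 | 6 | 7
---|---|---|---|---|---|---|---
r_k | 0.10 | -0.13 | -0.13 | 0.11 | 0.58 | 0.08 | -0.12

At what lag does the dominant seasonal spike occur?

5

The largest autocorrelation is r_5 = 0.58; the remaining lags stay at or below 0.11.
The dominant spike at lag 5 indicates a seasonal period of 5.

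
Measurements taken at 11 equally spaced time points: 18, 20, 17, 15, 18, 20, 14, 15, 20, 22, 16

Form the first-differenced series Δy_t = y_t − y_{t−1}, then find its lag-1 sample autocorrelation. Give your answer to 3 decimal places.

First differences Δy: 2, -3, -2, 3, 2, -6, 1, 5, 2, -6
Mean of differences = -0.2000
Numerator Σ(Δy_t−Δȳ)(Δy_{t+1}−Δȳ) = -14.6400
Denominator Σ(Δy_t−Δȳ)² = 131.6000
r_1(Δy) = -14.6400 / 131.6000 = -0.111

-0.111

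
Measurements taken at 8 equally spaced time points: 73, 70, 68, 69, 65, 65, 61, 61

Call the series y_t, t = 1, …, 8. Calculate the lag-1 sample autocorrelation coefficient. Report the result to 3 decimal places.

Mean ȳ = (73 + 70 + 68 + 69 + 65 + 65 + 61 + 61)/8 = 66.5000
Deviations from mean: 6.5000, 3.5000, 1.5000, 2.5000, -1.5000, -1.5000, -5.5000, -5.5000
Σ(y_t−ȳ)(y_{t+1}−ȳ) = (22.7500) + (5.2500) + (3.7500) + (-3.7500) + (2.2500) + (8.2500) + (30.2500) = 68.7500
Denominator Σ(y_t−ȳ)² = 128.0000
r_1 = 68.7500 / 128.0000 = 0.537

0.537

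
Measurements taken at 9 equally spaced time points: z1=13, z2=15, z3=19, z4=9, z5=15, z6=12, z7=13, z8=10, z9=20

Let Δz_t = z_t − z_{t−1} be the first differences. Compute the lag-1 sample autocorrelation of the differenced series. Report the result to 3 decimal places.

First differences Δz: 2, 4, -10, 6, -3, 1, -3, 10
Mean of differences = 0.8750
Numerator Σ(Δz_t−Δz̄)(Δz_{t+1}−Δz̄) = -142.3906
Denominator Σ(Δz_t−Δz̄)² = 268.8750
r_1(Δz) = -142.3906 / 268.8750 = -0.530

-0.530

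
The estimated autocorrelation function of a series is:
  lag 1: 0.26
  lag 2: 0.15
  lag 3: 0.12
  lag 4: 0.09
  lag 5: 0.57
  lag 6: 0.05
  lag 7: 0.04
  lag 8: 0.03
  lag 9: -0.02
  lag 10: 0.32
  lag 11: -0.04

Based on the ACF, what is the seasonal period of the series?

The largest autocorrelation is r_5 = 0.57, with a weaker echo at lag 10 (0.32); the remaining lags stay at or below 0.26. The elevated value at lag 1 (0.26), dropping to 0.15 at lag 2, reflects decaying short-term dependence rather than seasonality.
The dominant spike at lag 5 indicates a seasonal period of 5.

5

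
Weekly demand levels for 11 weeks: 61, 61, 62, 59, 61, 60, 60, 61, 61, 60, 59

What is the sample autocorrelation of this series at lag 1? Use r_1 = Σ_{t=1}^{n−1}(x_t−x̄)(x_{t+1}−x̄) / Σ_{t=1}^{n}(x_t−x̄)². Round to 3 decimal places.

-0.170

Mean x̄ = (61 + 61 + 62 + 59 + 61 + 60 + 60 + 61 + 61 + 60 + 59)/11 = 60.4545
Numerator Σ_{t=1}^{10}(x_t−x̄)(x_{t+1}−x̄) = -1.4793
Denominator Σ(x_t−x̄)² = 8.7273
r_1 = -1.4793 / 8.7273 = -0.170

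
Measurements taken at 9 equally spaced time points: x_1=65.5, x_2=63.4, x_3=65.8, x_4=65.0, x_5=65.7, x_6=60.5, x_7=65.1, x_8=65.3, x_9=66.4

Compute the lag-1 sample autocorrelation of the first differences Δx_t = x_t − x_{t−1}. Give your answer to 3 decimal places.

-0.563

First differences Δx: -2.1, 2.4, -0.8, 0.7, -5.2, 4.6, 0.2, 1.1
Mean of differences = 0.1125
Numerator Σ(Δx_t−Δx̄)(Δx_{t+1}−Δx̄) = -34.1664
Denominator Σ(Δx_t−Δx̄)² = 60.6488
r_1(Δx) = -34.1664 / 60.6488 = -0.563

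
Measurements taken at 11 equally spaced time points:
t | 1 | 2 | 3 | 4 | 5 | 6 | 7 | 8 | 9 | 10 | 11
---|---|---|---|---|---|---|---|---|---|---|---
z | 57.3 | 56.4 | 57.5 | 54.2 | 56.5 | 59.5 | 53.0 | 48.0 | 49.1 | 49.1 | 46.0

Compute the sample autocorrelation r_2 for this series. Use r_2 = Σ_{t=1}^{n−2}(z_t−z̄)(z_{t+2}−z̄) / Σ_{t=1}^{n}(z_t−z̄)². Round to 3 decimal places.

0.281

Mean z̄ = (57.3 + 56.4 + 57.5 + 54.2 + 56.5 + 59.5 + 53.0 + 48.0 + 49.1 + 49.1 + 46.0)/11 = 53.3273
Numerator Σ_{t=1}^{9}(z_t−z̄)(z_{t+2}−z̄) = 58.8403
Denominator Σ(z_t−z̄)² = 209.4818
r_2 = 58.8403 / 209.4818 = 0.281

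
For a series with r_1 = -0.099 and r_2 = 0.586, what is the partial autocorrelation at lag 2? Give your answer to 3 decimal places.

φ_{22} = (r_2 − r_1²) / (1 − r_1²)
r_1² = (-0.099)² = 0.009801
Numerator = 0.586 − 0.0098 = 0.5762; denominator = 1 − 0.0098 = 0.9902
φ_{22} = 0.5762 / 0.9902 = 0.582

0.582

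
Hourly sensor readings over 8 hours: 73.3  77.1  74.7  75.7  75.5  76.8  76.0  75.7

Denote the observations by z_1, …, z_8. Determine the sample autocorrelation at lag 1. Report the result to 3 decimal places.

-0.451

Mean z̄ = (73.3 + 77.1 + 74.7 + 75.7 + 75.5 + 76.8 + 76.0 + 75.7)/8 = 75.6000
Deviations from mean: -2.3000, 1.5000, -0.9000, 0.1000, -0.1000, 1.2000, 0.4000, 0.1000
Σ(z_t−z̄)(z_{t+1}−z̄) = (-3.4500) + (-1.3500) + (-0.0900) + (-0.0100) + (-0.1200) + (0.4800) + (0.0400) = -4.5000
Denominator Σ(z_t−z̄)² = 9.9800
r_1 = -4.5000 / 9.9800 = -0.451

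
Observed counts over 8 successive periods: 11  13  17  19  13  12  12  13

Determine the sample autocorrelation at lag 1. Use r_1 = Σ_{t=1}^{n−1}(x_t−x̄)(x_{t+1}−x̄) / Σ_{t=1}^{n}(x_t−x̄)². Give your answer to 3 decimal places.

Mean x̄ = (11 + 13 + 17 + 19 + 13 + 12 + 12 + 13)/8 = 13.7500
Deviations from mean: -2.7500, -0.7500, 3.2500, 5.2500, -0.7500, -1.7500, -1.7500, -0.7500
Σ(x_t−x̄)(x_{t+1}−x̄) = (2.0625) + (-2.4375) + (17.0625) + (-3.9375) + (1.3125) + (3.0625) + (1.3125) = 18.4375
Denominator Σ(x_t−x̄)² = 53.5000
r_1 = 18.4375 / 53.5000 = 0.345

0.345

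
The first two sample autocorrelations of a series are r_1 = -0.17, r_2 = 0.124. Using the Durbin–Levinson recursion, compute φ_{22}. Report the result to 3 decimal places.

φ_{22} = (r_2 − r_1²) / (1 − r_1²)
r_1² = (-0.17)² = 0.0289
Numerator = 0.124 − 0.0289 = 0.0951; denominator = 1 − 0.0289 = 0.9711
φ_{22} = 0.0951 / 0.9711 = 0.098

0.098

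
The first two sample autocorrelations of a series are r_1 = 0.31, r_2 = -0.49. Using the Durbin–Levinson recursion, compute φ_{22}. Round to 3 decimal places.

-0.648

φ_{22} = (r_2 − r_1²) / (1 − r_1²)
r_1² = (0.31)² = 0.0961
Numerator = -0.49 − 0.0961 = -0.5861; denominator = 1 − 0.0961 = 0.9039
φ_{22} = -0.5861 / 0.9039 = -0.648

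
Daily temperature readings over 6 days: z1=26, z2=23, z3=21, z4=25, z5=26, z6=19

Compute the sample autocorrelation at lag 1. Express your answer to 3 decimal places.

-0.269

Mean z̄ = (26 + 23 + 21 + 25 + 26 + 19)/6 = 23.3333
Deviations from mean: 2.6667, -0.3333, -2.3333, 1.6667, 2.6667, -4.3333
Numerator Σ_{t=1}^{5}(z_t−z̄)(z_{t+1}−z̄) = -11.1111
Denominator Σ(z_t−z̄)² = 41.3333
r_1 = -11.1111 / 41.3333 = -0.269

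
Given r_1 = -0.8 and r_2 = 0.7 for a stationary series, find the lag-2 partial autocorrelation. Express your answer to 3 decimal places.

0.167

φ_{22} = (r_2 − r_1²) / (1 − r_1²)
r_1² = (-0.8)² = 0.64
Numerator = 0.7 − 0.6400 = 0.0600; denominator = 1 − 0.6400 = 0.3600
φ_{22} = 0.0600 / 0.3600 = 0.167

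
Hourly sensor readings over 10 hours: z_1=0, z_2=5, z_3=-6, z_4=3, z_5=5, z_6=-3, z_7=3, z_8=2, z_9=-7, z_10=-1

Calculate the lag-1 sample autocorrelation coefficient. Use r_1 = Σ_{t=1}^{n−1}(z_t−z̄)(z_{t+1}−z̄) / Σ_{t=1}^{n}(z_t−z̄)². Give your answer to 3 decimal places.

Mean z̄ = (0 + 5 − 6 + 3 + 5 − 3 + 3 + 2 − 7 − 1)/10 = 0.1000
Numerator Σ_{t=1}^{9}(z_t−z̄)(z_{t+1}−z̄) = -58.2100
Denominator Σ(z_t−z̄)² = 166.9000
r_1 = -58.2100 / 166.9000 = -0.349

-0.349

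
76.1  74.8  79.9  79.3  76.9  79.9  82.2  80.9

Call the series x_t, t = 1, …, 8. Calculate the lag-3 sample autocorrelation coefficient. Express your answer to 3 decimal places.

Mean x̄ = (76.1 + 74.8 + 79.9 + 79.3 + 76.9 + 79.9 + 82.2 + 80.9)/8 = 78.7500
Σ(x_t−x̄)(x_{t+3}−x̄) = (-1.4575) + (7.3075) + (1.3225) + (1.8975) + (-3.9775) = 5.0925
Denominator Σ(x_t−x̄)² = 45.5200
r_3 = 5.0925 / 45.5200 = 0.112

0.112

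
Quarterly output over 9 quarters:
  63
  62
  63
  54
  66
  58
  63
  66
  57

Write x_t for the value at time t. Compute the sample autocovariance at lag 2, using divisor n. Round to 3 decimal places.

1.679

Mean x̄ = (63 + 62 + 63 + 54 + 66 + 58 + 63 + 66 + 57)/9 = 61.3333
Σ_{t=1}^{7}(x_t−x̄)(x_{t+2}−x̄) = 15.1111
γ_2 = 15.1111 / 9 = 1.679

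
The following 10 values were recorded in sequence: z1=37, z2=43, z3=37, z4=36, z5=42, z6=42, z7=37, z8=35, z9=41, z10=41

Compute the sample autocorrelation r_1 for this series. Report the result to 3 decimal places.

-0.153

Mean z̄ = (37 + 43 + 37 + 36 + 42 + 42 + 37 + 35 + 41 + 41)/10 = 39.1000
Numerator Σ_{t=1}^{9}(z_t−z̄)(z_{t+1}−z̄) = -12.1100
Denominator Σ(z_t−z̄)² = 78.9000
r_1 = -12.1100 / 78.9000 = -0.153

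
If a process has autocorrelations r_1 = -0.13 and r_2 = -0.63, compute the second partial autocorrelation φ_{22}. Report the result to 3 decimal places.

-0.658

φ_{22} = (r_2 − r_1²) / (1 − r_1²)
r_1² = (-0.13)² = 0.0169
Numerator = -0.63 − 0.0169 = -0.6469; denominator = 1 − 0.0169 = 0.9831
φ_{22} = -0.6469 / 0.9831 = -0.658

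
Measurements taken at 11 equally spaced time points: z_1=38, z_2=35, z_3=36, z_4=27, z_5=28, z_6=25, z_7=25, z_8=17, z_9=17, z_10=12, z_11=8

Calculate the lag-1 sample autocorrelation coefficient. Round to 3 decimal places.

0.665

Mean z̄ = (38 + 35 + 36 + 27 + 28 + 25 + 25 + 17 + 17 + 12 + 8)/11 = 24.3636
Numerator Σ_{t=1}^{10}(z_t−z̄)(z_{t+1}−z̄) = 654.6860
Denominator Σ(z_t−z̄)² = 984.5455
r_1 = 654.6860 / 984.5455 = 0.665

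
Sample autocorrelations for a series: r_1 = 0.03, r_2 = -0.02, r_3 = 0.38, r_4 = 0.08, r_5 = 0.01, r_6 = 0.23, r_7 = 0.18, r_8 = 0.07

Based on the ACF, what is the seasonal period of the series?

3

The largest autocorrelation is r_3 = 0.38, with a weaker echo at lag 6 (0.23); the remaining lags stay at or below 0.18.
The dominant spike at lag 3 indicates a seasonal period of 3.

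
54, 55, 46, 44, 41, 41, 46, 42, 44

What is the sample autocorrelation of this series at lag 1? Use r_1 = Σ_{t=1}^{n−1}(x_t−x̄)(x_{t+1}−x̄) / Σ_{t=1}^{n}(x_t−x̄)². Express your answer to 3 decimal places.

0.522

Mean x̄ = (54 + 55 + 46 + 44 + 41 + 41 + 46 + 42 + 44)/9 = 45.8889
Numerator Σ_{t=1}^{8}(x_t−x̄)(x_{t+1}−x̄) = 114.2099
Denominator Σ(x_t−x̄)² = 218.8889
r_1 = 114.2099 / 218.8889 = 0.522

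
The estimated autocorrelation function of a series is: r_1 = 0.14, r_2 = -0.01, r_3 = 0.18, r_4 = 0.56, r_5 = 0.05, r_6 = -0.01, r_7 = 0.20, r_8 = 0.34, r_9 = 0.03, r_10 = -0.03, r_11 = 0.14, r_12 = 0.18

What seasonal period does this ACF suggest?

4

The largest autocorrelation is r_4 = 0.56, with a weaker echo at lag 8 (0.34); the remaining lags stay at or below 0.20.
The dominant spike at lag 4 indicates a seasonal period of 4.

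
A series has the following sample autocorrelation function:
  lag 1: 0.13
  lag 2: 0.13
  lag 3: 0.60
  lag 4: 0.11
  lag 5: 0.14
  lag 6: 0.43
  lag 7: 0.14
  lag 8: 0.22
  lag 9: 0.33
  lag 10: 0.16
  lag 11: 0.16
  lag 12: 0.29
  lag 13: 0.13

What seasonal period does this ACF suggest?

The largest autocorrelation is r_3 = 0.60, with weaker echoes at lags 6 (0.43), 9 (0.33) and 12 (0.29); the remaining lags stay at or below 0.22.
The dominant spike at lag 3 indicates a seasonal period of 3.

3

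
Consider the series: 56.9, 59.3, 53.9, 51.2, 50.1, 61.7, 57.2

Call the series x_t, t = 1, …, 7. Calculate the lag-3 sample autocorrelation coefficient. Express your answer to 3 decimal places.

Mean x̄ = (56.9 + 59.3 + 53.9 + 51.2 + 50.1 + 61.7 + 57.2)/7 = 55.7571
Deviations from mean: 1.1429, 3.5429, -1.8571, -4.5571, -5.6571, 5.9429, 1.4429
Σ(x_t−x̄)(x_{t+3}−x̄) = (-5.2082) + (-20.0424) + (-11.0367) + (-6.5753) = -42.8627
Denominator Σ(x_t−x̄)² = 107.4771
r_3 = -42.8627 / 107.4771 = -0.399

-0.399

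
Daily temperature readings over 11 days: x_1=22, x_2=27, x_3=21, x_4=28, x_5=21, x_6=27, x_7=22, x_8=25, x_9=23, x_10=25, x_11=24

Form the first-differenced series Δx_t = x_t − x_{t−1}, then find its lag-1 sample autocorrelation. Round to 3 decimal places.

First differences Δx: 5, -6, 7, -7, 6, -5, 3, -2, 2, -1
Mean of differences = 0.2000
Numerator Σ(Δx_t−Δx̄)(Δx_{t+1}−Δx̄) = -219.6400
Denominator Σ(Δx_t−Δx̄)² = 237.6000
r_1(Δx) = -219.6400 / 237.6000 = -0.924

-0.924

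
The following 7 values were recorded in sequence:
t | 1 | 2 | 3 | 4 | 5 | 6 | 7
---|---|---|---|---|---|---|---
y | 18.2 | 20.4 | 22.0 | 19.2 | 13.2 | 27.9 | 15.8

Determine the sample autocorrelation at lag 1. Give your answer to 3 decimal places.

-0.617

Mean ȳ = (18.2 + 20.4 + 22.0 + 19.2 + 13.2 + 27.9 + 15.8)/7 = 19.5286
Deviations from mean: -1.3286, 0.8714, 2.4714, -0.3286, -6.3286, 8.3714, -3.7286
Numerator Σ_{t=1}^{6}(y_t−ȳ)(y_{t+1}−ȳ) = -81.9294
Denominator Σ(y_t−ȳ)² = 132.7743
r_1 = -81.9294 / 132.7743 = -0.617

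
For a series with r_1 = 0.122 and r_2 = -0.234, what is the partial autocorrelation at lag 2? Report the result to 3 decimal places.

φ_{22} = (r_2 − r_1²) / (1 − r_1²)
r_1² = (0.122)² = 0.014884
Numerator = -0.234 − 0.0149 = -0.2489; denominator = 1 − 0.0149 = 0.9851
φ_{22} = -0.2489 / 0.9851 = -0.253

-0.253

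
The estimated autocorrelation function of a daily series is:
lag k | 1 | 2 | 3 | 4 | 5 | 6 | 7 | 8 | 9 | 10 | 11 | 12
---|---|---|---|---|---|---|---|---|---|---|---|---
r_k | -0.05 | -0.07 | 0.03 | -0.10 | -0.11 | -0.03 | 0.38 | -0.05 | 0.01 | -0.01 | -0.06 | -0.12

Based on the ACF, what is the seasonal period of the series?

7

The largest autocorrelation is r_7 = 0.38; the remaining lags stay at or below 0.03.
The dominant spike at lag 7 indicates a seasonal period of 7.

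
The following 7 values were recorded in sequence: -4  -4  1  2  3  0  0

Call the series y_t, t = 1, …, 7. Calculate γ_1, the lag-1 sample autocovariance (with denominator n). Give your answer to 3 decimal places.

2.927

Mean ȳ = (-4 − 4 + 1 + 2 + 3 + 0 + 0)/7 = -0.2857
Σ_{t=1}^{6}(y_t−ȳ)(y_{t+1}−ȳ) = 20.4898
γ_1 = 20.4898 / 7 = 2.927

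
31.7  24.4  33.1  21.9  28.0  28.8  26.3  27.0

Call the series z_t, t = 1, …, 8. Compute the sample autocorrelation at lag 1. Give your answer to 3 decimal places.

Mean z̄ = (31.7 + 24.4 + 33.1 + 21.9 + 28.0 + 28.8 + 26.3 + 27.0)/8 = 27.6500
Deviations from mean: 4.0500, -3.2500, 5.4500, -5.7500, 0.3500, 1.1500, -1.3500, -0.6500
Numerator Σ_{t=1}^{7}(z_t−z̄)(z_{t+1}−z̄) = -64.4975
Denominator Σ(z_t−z̄)² = 93.4200
r_1 = -64.4975 / 93.4200 = -0.690

-0.690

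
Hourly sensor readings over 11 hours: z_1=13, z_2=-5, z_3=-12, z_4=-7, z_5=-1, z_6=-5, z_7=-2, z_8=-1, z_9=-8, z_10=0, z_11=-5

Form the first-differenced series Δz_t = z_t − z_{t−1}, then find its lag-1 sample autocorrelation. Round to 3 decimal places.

First differences Δz: -18, -7, 5, 6, -4, 3, 1, -7, 8, -5
Mean of differences = -1.8000
Numerator Σ(Δz_t−Δz̄)(Δz_{t+1}−Δz̄) = -9.2400
Denominator Σ(Δz_t−Δz̄)² = 565.6000
r_1(Δz) = -9.2400 / 565.6000 = -0.016

-0.016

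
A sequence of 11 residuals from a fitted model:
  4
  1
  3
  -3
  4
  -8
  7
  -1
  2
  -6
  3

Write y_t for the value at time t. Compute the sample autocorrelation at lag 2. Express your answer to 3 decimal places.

Mean ȳ = (4 + 1 + 3 − 3 + 4 − 8 + 7 − 1 + 2 − 6 + 3)/11 = 0.5455
Numerator Σ_{t=1}^{9}(y_t−ȳ)(y_{t+2}−ȳ) = 104.2231
Denominator Σ(y_t−ȳ)² = 210.7273
r_2 = 104.2231 / 210.7273 = 0.495

0.495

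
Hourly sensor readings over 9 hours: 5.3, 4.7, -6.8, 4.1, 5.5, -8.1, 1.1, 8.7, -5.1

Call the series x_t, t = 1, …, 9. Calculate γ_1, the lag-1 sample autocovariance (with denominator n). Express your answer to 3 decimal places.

Mean x̄ = (5.3 + 4.7 − 6.8 + 4.1 + 5.5 − 8.1 + 1.1 + 8.7 − 5.1)/9 = 1.0444
Σ_{t=1}^{8}(x_t−x̄)(x_{t+1}−x̄) = -111.3398
γ_1 = -111.3398 / 9 = -12.371

-12.371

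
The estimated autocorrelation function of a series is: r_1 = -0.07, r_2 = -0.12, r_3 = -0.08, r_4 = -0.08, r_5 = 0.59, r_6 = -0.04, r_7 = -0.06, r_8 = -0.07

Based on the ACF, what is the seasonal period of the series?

The largest autocorrelation is r_5 = 0.59; the remaining lags stay at or below -0.04.
The dominant spike at lag 5 indicates a seasonal period of 5.

5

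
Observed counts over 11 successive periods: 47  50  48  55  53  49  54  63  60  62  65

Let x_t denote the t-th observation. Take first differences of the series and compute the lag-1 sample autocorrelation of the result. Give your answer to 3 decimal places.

-0.298

First differences Δx: 3, -2, 7, -2, -4, 5, 9, -3, 2, 3
Mean of differences = 1.8000
Numerator Σ(Δx_t−Δx̄)(Δx_{t+1}−Δx̄) = -52.8400
Denominator Σ(Δx_t−Δx̄)² = 177.6000
r_1(Δx) = -52.8400 / 177.6000 = -0.298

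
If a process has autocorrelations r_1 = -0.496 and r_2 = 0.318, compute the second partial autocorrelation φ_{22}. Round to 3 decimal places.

0.095

φ_{22} = (r_2 − r_1²) / (1 − r_1²)
r_1² = (-0.496)² = 0.246016
Numerator = 0.318 − 0.2460 = 0.0720; denominator = 1 − 0.2460 = 0.7540
φ_{22} = 0.0720 / 0.7540 = 0.095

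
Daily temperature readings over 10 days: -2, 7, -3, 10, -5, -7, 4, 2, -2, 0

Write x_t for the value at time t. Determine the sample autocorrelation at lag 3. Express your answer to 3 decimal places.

Mean x̄ = (-2 + 7 − 3 + 10 − 5 − 7 + 4 + 2 − 2 + 0)/10 = 0.4000
Σ(x_t−x̄)(x_{t+3}−x̄) = (-23.0400) + (-35.6400) + (25.1600) + (34.5600) + (-8.6400) + (17.7600) + (-1.4400) = 8.7200
Denominator Σ(x_t−x̄)² = 258.4000
r_3 = 8.7200 / 258.4000 = 0.034

0.034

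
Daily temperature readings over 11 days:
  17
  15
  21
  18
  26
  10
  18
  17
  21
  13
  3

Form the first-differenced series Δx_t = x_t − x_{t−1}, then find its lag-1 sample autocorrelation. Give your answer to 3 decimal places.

First differences Δx: -2, 6, -3, 8, -16, 8, -1, 4, -8, -10
Mean of differences = -1.4000
Numerator Σ(Δx_t−Δx̄)(Δx_{t+1}−Δx̄) = -278.7600
Denominator Σ(Δx_t−Δx̄)² = 594.4000
r_1(Δx) = -278.7600 / 594.4000 = -0.469

-0.469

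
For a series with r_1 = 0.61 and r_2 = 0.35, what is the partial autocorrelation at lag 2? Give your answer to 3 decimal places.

φ_{22} = (r_2 − r_1²) / (1 − r_1²)
r_1² = (0.61)² = 0.3721
Numerator = 0.35 − 0.3721 = -0.0221; denominator = 1 − 0.3721 = 0.6279
φ_{22} = -0.0221 / 0.6279 = -0.035

-0.035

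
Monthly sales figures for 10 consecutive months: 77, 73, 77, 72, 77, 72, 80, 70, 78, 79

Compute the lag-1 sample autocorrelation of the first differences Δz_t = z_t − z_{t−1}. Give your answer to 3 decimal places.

-0.832

First differences Δz: -4, 4, -5, 5, -5, 8, -10, 8, 1
Mean of differences = 0.2222
Numerator Σ(Δz_t−Δz̄)(Δz_{t+1}−Δz̄) = -279.1605
Denominator Σ(Δz_t−Δz̄)² = 335.5556
r_1(Δz) = -279.1605 / 335.5556 = -0.832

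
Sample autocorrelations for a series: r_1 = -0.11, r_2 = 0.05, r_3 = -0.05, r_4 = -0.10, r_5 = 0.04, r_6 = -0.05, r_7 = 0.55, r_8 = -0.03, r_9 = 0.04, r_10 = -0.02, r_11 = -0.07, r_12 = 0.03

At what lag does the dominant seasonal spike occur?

7

The largest autocorrelation is r_7 = 0.55; the remaining lags stay at or below 0.05.
The dominant spike at lag 7 indicates a seasonal period of 7.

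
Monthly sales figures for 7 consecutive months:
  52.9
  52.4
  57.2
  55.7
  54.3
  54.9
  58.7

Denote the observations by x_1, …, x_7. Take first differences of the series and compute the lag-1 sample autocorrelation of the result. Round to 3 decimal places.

-0.256

First differences Δx: -0.5, 4.8, -1.5, -1.4, 0.6, 3.8
Mean of differences = 0.9667
Numerator Σ(Δx_t−Δx̄)(Δx_{t+1}−Δx̄) = -9.4111
Denominator Σ(Δx_t−Δx̄)² = 36.6933
r_1(Δx) = -9.4111 / 36.6933 = -0.256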